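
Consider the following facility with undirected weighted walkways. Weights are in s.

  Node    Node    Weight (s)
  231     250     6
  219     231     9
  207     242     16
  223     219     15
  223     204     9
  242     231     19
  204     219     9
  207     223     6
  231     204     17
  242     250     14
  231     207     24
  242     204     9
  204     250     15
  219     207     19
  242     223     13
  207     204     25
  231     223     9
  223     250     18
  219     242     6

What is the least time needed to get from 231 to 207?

Compare a few routes:
231 → 223 → 207: 9+6 = 15
231 → 250 → 223 → 207: 6+18+6 = 30
231 → 207: 24 = 24
231 → 219 → 207: 9+19 = 28
The minimum is 15 s via 231 → 223 → 207.

15 s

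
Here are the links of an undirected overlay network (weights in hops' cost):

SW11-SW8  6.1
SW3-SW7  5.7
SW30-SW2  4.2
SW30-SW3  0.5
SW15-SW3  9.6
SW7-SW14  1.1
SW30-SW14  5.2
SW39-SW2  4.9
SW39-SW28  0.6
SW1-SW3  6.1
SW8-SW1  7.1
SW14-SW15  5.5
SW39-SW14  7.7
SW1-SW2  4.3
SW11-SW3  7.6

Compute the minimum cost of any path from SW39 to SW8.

Enumerating some paths:
SW39 → SW2 → SW1 → SW8: 4.9+4.3+7.1 = 16.3
SW39 → SW2 → SW30 → SW3 → SW1 → SW8: 4.9+4.2+0.5+6.1+7.1 = 22.8
The minimum is 16.3 hops' cost via SW39 → SW2 → SW1 → SW8.

16.3 hops' cost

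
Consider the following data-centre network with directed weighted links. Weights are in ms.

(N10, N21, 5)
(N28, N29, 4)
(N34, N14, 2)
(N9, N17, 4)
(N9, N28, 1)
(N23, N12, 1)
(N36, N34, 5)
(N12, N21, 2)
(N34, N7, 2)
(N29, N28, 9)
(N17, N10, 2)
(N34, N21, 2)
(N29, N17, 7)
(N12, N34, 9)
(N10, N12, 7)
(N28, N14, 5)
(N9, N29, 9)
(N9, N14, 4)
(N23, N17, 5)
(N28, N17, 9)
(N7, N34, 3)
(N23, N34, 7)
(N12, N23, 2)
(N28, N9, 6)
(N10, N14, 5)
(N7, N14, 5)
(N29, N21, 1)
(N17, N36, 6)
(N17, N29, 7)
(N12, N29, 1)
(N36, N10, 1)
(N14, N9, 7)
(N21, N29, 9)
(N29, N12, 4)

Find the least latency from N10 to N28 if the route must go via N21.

Best N10 to N21: N10 → N21 costing 5
Best N21 to N28: N21 → N29 → N28 costing 18
Total via N21: 5 + 18 = 23 ms.

23 ms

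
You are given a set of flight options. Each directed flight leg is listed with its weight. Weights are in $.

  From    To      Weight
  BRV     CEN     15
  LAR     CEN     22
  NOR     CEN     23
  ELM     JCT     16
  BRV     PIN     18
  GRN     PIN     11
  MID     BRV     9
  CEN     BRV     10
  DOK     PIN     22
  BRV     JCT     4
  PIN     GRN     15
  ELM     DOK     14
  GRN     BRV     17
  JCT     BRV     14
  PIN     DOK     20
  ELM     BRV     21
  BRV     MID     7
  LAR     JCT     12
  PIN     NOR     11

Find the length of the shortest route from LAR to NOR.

$55

Running Dijkstra from LAR:
LAR: 0
JCT: 12  (via LAR)
CEN: 22  (via LAR)
BRV: 26  (via JCT)
MID: 33  (via BRV)
PIN: 44  (via BRV)
NOR: 55  (via PIN)
Shortest route: LAR → JCT → BRV → PIN → NOR = $55.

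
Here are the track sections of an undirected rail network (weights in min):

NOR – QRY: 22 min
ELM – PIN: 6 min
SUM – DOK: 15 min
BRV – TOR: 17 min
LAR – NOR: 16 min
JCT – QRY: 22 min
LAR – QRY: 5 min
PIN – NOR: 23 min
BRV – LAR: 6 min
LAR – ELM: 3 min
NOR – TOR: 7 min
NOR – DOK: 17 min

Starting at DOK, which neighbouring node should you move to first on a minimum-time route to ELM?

Candidate routes:
DOK–NOR–LAR–ELM: 17+16+3 = 36
DOK–NOR–PIN–ELM: 17+23+6 = 46
DOK–NOR–TOR–BRV–LAR–ELM: 17+7+17+6+3 = 50
DOK–NOR–QRY–LAR–ELM: 17+22+5+3 = 47
Cheapest is DOK–NOR–LAR–ELM at 36 min.
So from DOK the first move is to NOR.

NOR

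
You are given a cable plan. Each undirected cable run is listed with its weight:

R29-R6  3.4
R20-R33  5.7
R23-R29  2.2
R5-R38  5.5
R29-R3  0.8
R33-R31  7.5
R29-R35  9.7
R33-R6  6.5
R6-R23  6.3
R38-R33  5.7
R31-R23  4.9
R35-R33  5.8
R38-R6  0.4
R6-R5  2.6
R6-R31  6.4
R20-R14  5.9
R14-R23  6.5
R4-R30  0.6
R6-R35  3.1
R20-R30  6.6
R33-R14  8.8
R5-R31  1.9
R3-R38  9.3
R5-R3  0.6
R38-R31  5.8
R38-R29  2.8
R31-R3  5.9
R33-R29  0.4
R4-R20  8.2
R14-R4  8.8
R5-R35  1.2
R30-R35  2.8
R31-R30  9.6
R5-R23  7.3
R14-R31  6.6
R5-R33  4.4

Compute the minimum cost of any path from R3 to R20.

Running Dijkstra from R3:
R3: 0
R5: 0.6  (via R3)
R29: 0.8  (via R3)
R33: 1.2  (via R29)
R35: 1.8  (via R5)
R31: 2.5  (via R5)
R23: 3  (via R29)
R6: 3.2  (via R5)
R38: 3.6  (via R29)
R30: 4.6  (via R35)
R4: 5.2  (via R30)
R20: 6.9  (via R33)
Shortest route: R3–R29–R33–R20 = 6.9.

6.9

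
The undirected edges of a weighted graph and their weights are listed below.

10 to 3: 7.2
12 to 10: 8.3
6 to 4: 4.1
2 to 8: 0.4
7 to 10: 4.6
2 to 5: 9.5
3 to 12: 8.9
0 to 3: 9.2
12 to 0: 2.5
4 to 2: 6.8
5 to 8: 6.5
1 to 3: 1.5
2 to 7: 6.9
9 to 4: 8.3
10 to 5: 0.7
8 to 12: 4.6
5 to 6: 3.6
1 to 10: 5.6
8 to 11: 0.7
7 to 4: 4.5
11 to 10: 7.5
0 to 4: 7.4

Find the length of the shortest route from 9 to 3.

Candidate routes:
9–4–6–5–10–1–3: 8.3+4.1+3.6+0.7+5.6+1.5 = 23.8
9–4–6–5–10–3: 8.3+4.1+3.6+0.7+7.2 = 23.9
9–4–7–10–1–3: 8.3+4.5+4.6+5.6+1.5 = 24.5
Cheapest is 9–4–6–5–10–1–3 at 23.8.

23.8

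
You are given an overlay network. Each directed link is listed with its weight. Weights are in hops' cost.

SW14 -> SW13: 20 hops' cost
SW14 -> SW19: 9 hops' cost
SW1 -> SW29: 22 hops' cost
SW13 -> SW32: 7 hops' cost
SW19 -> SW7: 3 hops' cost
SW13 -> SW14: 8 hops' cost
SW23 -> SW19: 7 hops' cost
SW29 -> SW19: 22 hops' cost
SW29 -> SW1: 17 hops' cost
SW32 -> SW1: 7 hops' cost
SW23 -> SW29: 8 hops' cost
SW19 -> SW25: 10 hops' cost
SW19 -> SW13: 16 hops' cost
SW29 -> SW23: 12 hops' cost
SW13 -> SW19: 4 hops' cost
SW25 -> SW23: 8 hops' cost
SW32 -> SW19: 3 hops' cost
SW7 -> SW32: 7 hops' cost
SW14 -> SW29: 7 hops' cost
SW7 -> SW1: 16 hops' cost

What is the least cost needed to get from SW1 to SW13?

Shortest distances from SW1:
SW1: 0
SW29: 22  (via SW1)
SW23: 34  (via SW29)
SW19: 41  (via SW23)
SW7: 44  (via SW19)
SW32: 51  (via SW7)
SW25: 51  (via SW19)
SW13: 57  (via SW19)
Shortest route: SW1 → SW29 → SW23 → SW19 → SW13 = 57 hops' cost.

57 hops' cost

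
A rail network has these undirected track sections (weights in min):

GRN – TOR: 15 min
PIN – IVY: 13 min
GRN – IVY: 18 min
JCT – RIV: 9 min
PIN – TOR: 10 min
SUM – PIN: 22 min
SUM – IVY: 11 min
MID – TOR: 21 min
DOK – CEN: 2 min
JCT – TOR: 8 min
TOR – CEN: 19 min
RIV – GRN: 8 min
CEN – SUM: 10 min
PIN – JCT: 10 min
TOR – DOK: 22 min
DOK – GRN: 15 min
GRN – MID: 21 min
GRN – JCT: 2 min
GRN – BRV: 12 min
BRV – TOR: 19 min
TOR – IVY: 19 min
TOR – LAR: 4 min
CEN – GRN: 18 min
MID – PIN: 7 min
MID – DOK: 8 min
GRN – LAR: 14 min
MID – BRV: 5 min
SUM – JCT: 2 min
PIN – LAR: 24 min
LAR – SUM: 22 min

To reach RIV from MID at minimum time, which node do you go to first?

Candidate routes:
MID → BRV → GRN → RIV: 5+12+8 = 25
MID → PIN → JCT → RIV: 7+10+9 = 26
MID → PIN → JCT → GRN → RIV: 7+10+2+8 = 27
MID → BRV → GRN → JCT → RIV: 5+12+2+9 = 28
Cheapest is MID → BRV → GRN → RIV at 25 min.
So from MID the first move is to BRV.

BRV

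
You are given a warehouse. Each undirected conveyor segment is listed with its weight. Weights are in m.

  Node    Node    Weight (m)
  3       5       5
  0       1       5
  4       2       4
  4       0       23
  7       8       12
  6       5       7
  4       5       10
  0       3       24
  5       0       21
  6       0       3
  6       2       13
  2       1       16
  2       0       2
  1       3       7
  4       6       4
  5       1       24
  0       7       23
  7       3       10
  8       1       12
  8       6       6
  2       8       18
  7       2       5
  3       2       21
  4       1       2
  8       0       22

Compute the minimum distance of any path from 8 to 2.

Compare a few routes:
8 → 6 → 0 → 2: 6+3+2 = 11
8 → 6 → 4 → 2: 6+4+4 = 14
Cheapest is 8 → 6 → 0 → 2 at 11 m.

11 m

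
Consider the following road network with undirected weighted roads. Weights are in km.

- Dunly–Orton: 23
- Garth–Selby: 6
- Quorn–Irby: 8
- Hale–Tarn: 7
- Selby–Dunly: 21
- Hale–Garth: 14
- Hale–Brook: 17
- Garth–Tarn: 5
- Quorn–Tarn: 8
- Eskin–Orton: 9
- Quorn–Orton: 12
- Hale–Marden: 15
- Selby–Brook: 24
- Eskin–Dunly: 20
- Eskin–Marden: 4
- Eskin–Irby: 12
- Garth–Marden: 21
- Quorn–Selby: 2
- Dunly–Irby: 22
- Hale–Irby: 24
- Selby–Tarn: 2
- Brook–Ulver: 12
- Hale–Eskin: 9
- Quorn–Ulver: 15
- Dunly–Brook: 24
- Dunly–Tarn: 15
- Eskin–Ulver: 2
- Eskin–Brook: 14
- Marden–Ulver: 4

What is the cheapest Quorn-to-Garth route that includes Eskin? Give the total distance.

38 km

Shortest Quorn→Eskin: Quorn–Ulver–Eskin = 17
Best Eskin to Garth: Eskin–Hale–Tarn–Garth costing 21
Total via Eskin: 17 + 21 = 38 km.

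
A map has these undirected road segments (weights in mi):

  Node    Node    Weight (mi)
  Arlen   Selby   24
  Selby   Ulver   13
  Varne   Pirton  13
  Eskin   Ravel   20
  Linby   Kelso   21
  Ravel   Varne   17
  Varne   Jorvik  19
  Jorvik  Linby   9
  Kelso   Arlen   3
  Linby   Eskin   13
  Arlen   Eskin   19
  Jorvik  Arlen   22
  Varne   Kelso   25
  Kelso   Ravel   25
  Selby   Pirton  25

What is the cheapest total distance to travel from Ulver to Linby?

Shortest distances from Ulver:
Ulver: 0
Selby: 13  (via Ulver)
Arlen: 37  (via Selby)
Pirton: 38  (via Selby)
Kelso: 40  (via Arlen)
Varne: 51  (via Pirton)
Eskin: 56  (via Arlen)
Jorvik: 59  (via Arlen)
Linby: 61  (via Kelso)
Shortest route: Ulver → Selby → Arlen → Kelso → Linby = 61 mi.

61 mi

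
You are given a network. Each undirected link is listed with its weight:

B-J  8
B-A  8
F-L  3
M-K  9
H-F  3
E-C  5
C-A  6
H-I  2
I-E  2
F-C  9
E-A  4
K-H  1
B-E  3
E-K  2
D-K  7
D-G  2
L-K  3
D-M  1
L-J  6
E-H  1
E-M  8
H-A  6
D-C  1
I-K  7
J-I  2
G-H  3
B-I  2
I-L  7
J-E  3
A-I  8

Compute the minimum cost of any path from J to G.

Settle nodes by increasing distance from J:
J: 0
I: 2  (via J)
E: 3  (via J)
B: 4  (via I)
H: 4  (via I)
K: 5  (via E)
L: 6  (via J)
A: 7  (via E)
F: 7  (via H)
G: 7  (via H)
Shortest route: J → I → H → G = 7.

7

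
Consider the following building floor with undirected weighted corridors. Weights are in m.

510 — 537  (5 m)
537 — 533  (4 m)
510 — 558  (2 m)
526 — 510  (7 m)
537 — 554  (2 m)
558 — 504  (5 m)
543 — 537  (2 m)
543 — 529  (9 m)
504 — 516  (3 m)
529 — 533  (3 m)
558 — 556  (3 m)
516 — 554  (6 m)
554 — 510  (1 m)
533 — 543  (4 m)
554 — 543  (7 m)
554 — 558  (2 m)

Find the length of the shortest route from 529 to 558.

11 m

Shortest distances from 529:
529: 0
533: 3  (via 529)
543: 7  (via 533)
537: 7  (via 533)
554: 9  (via 537)
510: 10  (via 554)
558: 11  (via 554)
Shortest route: 529–533–537–554–558 = 11 m.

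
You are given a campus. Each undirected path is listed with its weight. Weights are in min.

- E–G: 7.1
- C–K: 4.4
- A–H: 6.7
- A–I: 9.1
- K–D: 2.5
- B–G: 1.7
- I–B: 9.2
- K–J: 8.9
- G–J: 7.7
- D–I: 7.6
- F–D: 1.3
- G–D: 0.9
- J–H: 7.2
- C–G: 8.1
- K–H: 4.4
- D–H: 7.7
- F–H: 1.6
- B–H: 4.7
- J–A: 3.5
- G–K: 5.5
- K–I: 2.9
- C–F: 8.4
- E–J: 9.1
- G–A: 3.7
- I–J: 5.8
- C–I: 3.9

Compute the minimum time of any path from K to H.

4.4 min

Compare a few routes:
K → D → F → H: 2.5+1.3+1.6 = 5.4
K → H: 4.4 = 4.4
K → G → D → F → H: 5.5+0.9+1.3+1.6 = 9.3
Cheapest is K → H at 4.4 min.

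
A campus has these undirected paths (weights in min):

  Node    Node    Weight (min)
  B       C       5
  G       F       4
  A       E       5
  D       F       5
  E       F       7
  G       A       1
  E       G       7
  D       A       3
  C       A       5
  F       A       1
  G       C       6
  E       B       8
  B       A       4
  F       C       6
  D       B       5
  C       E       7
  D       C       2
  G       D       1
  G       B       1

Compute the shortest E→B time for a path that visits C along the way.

Best E to C: E → C costing 7
Shortest C→B: C → D → G → B = 4
Total via C: 7 + 4 = 11 min.

11 min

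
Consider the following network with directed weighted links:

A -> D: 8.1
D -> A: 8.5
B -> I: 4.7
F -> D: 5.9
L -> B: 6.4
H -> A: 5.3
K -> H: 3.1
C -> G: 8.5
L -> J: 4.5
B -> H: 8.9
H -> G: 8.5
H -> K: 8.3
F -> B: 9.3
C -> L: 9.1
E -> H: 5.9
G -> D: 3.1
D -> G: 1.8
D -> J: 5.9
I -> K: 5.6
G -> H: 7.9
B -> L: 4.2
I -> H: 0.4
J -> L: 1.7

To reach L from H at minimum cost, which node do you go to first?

G

Enumerating some paths:
H → A → D → J → L: 5.3+8.1+5.9+1.7 = 21
H → G → D → J → L: 8.5+3.1+5.9+1.7 = 19.2
The minimum is 19.2 via H → G → D → J → L.
So from H the first move is to G.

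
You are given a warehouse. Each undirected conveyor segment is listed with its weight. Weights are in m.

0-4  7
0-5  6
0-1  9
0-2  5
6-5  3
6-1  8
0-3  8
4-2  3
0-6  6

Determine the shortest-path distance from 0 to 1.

Running Dijkstra from 0:
0: 0
2: 5  (via 0)
5: 6  (via 0)
6: 6  (via 0)
4: 7  (via 0)
3: 8  (via 0)
1: 9  (via 0)
Shortest route: 0 → 1 = 9 m.

9 m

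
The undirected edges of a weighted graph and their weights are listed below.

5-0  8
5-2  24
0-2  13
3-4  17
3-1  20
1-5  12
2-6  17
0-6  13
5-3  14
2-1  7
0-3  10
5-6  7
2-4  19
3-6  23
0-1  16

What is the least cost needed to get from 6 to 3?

21

Settle nodes by increasing distance from 6:
6: 0
5: 7  (via 6)
0: 13  (via 6)
2: 17  (via 6)
1: 19  (via 5)
3: 21  (via 5)
Shortest route: 6 → 5 → 3 = 21.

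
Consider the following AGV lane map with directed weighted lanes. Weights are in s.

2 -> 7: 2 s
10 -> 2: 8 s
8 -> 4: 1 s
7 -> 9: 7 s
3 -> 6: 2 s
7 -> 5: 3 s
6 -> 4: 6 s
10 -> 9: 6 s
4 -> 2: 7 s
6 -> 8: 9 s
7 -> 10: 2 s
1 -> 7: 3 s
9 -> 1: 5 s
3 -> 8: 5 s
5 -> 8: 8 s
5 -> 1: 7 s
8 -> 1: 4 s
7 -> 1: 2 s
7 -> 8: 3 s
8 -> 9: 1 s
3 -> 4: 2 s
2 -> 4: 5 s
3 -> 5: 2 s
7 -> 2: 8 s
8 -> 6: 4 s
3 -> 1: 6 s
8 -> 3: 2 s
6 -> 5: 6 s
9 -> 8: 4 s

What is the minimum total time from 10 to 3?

Shortest distances from 10:
10: 0
9: 6  (via 10)
2: 8  (via 10)
7: 10  (via 2)
8: 10  (via 9)
1: 11  (via 9)
4: 11  (via 8)
3: 12  (via 8)
Shortest route: 10–9–8–3 = 12 s.

12 s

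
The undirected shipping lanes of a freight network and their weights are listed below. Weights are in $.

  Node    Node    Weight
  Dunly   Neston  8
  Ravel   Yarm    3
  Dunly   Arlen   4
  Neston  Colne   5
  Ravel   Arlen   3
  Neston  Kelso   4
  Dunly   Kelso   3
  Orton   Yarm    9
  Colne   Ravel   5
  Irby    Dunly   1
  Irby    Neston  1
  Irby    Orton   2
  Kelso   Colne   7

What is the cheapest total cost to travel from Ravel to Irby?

Enumerating some paths:
Ravel - Yarm - Orton - Irby: 3+9+2 = 14
Ravel - Colne - Neston - Irby: 5+5+1 = 11
Ravel - Arlen - Dunly - Irby: 3+4+1 = 8
The minimum is $8 via Ravel - Arlen - Dunly - Irby.

$8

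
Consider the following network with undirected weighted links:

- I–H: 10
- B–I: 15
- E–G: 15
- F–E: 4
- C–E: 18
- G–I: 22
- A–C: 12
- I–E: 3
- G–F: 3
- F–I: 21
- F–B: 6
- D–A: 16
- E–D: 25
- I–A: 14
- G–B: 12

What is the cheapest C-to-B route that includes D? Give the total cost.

Best C to D: C–A–D costing 28
Shortest D→B: D–E–F–B = 35
Total via D: 28 + 35 = 63.

63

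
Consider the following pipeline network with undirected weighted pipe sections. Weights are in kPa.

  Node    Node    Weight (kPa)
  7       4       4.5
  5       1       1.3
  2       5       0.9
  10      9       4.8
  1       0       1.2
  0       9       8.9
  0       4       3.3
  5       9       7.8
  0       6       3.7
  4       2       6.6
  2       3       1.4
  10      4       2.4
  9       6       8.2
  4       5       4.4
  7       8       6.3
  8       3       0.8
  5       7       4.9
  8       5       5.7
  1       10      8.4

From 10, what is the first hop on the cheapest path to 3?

Compare a few routes:
10 - 4 - 2 - 3: 2.4+6.6+1.4 = 10.4
10 - 4 - 0 - 1 - 5 - 2 - 3: 2.4+3.3+1.2+1.3+0.9+1.4 = 10.5
10 - 4 - 5 - 2 - 3: 2.4+4.4+0.9+1.4 = 9.1
The minimum is 9.1 kPa via 10 - 4 - 5 - 2 - 3.
So from 10 the first move is to 4.

4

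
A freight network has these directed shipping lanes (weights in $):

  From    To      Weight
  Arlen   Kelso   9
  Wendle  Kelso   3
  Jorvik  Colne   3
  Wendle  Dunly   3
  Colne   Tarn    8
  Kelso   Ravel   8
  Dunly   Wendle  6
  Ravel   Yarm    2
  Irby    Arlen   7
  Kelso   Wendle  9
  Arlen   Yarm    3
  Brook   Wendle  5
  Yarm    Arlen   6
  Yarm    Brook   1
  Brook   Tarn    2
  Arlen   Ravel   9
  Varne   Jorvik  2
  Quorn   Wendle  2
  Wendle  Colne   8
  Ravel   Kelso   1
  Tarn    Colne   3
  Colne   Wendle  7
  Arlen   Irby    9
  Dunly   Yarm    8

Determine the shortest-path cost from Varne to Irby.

Running Dijkstra from Varne:
Varne: 0
Jorvik: 2  (via Varne)
Colne: 5  (via Jorvik)
Wendle: 12  (via Colne)
Tarn: 13  (via Colne)
Dunly: 15  (via Wendle)
Kelso: 15  (via Wendle)
Yarm: 23  (via Dunly)
Ravel: 23  (via Kelso)
Brook: 24  (via Yarm)
Arlen: 29  (via Yarm)
Irby: 38  (via Arlen)
Shortest route: Varne–Jorvik–Colne–Wendle–Dunly–Yarm–Arlen–Irby = $38.

$38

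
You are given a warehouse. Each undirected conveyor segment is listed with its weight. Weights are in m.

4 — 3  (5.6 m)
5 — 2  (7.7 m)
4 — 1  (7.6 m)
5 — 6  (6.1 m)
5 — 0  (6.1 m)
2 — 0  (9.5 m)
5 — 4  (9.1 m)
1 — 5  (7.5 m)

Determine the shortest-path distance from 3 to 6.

20.8 m

Running Dijkstra from 3:
3: 0
4: 5.6  (via 3)
1: 13.2  (via 4)
5: 14.7  (via 4)
0: 20.8  (via 5)
6: 20.8  (via 5)
Shortest route: 3–4–5–6 = 20.8 m.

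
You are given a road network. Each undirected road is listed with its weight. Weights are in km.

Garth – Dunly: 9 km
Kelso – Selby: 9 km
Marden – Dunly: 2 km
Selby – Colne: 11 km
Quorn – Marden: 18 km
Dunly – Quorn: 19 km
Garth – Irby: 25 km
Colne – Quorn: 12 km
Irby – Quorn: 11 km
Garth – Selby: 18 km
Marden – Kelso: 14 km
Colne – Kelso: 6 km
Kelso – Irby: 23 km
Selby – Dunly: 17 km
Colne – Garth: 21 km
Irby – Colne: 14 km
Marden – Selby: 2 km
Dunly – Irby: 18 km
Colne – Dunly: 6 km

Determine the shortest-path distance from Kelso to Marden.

Candidate routes:
Kelso–Colne–Selby–Marden: 6+11+2 = 19
Kelso–Colne–Dunly–Marden: 6+6+2 = 14
Kelso–Selby–Marden: 9+2 = 11
Kelso–Marden: 14 = 14
The minimum is 11 km via Kelso–Selby–Marden.

11 km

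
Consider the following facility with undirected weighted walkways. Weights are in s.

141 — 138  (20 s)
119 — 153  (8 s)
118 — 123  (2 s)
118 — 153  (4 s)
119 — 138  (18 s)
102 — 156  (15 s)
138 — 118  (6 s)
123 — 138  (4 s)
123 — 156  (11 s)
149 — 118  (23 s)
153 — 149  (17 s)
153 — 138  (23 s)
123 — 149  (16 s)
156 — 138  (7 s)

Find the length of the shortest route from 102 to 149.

Running Dijkstra from 102:
102: 0
156: 15  (via 102)
138: 22  (via 156)
123: 26  (via 156)
118: 28  (via 138)
153: 32  (via 118)
119: 40  (via 138)
141: 42  (via 138)
149: 42  (via 123)
Shortest route: 102 → 156 → 123 → 149 = 42 s.

42 s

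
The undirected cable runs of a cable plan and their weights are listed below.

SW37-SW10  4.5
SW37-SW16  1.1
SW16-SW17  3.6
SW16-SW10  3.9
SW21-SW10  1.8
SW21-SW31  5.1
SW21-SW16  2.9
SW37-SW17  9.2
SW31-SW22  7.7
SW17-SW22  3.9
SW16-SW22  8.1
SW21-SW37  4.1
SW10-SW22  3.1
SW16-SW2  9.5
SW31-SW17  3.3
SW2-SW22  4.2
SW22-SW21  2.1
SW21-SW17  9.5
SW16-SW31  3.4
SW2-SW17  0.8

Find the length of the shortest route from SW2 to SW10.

7.3

Compare a few routes:
SW2 - SW17 - SW22 - SW10: 0.8+3.9+3.1 = 7.8
SW2 - SW22 - SW10: 4.2+3.1 = 7.3
The minimum is 7.3 via SW2 - SW22 - SW10.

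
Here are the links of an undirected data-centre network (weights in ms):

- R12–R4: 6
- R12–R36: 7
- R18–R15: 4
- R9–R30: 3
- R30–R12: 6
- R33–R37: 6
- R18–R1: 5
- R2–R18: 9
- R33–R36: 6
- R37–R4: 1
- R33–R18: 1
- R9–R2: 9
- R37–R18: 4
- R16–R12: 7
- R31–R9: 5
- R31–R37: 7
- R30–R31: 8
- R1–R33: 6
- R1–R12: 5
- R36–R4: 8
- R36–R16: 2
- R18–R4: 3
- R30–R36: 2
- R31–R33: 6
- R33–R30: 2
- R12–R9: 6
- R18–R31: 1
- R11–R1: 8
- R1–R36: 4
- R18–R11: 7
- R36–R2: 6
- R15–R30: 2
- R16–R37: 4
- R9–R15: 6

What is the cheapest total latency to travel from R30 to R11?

10 ms

Candidate routes:
R30 → R15 → R18 → R11: 2+4+7 = 13
R30 → R33 → R18 → R11: 2+1+7 = 10
R30 → R36 → R1 → R11: 2+4+8 = 14
Cheapest is R30 → R33 → R18 → R11 at 10 ms.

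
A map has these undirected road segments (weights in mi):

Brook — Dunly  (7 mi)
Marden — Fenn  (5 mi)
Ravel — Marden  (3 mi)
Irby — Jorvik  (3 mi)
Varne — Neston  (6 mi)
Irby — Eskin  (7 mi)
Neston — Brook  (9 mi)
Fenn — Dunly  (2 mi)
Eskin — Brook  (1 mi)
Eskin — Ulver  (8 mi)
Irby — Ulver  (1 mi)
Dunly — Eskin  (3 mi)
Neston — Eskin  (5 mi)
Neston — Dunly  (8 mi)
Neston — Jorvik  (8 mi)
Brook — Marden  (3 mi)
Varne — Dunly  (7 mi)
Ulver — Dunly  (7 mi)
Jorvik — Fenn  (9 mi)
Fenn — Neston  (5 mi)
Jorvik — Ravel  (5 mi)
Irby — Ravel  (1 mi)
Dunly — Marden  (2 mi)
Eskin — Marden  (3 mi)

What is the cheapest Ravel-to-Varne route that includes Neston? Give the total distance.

17 mi

Shortest Ravel→Neston: Ravel–Marden–Eskin–Neston = 11
Best Neston to Varne: Neston–Varne costing 6
Total via Neston: 11 + 6 = 17 mi.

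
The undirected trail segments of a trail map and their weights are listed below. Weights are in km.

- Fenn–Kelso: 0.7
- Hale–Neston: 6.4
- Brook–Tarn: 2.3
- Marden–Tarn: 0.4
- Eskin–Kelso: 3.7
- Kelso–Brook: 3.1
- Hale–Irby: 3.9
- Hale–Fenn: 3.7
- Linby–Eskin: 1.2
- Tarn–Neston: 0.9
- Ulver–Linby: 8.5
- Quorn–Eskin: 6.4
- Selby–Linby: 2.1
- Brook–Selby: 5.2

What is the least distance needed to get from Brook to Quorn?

13.2 km

Running Dijkstra from Brook:
Brook: 0
Tarn: 2.3  (via Brook)
Marden: 2.7  (via Tarn)
Kelso: 3.1  (via Brook)
Neston: 3.2  (via Tarn)
Fenn: 3.8  (via Kelso)
Selby: 5.2  (via Brook)
Eskin: 6.8  (via Kelso)
Linby: 7.3  (via Selby)
Hale: 7.5  (via Fenn)
Irby: 11.4  (via Hale)
Quorn: 13.2  (via Eskin)
Shortest route: Brook → Kelso → Eskin → Quorn = 13.2 km.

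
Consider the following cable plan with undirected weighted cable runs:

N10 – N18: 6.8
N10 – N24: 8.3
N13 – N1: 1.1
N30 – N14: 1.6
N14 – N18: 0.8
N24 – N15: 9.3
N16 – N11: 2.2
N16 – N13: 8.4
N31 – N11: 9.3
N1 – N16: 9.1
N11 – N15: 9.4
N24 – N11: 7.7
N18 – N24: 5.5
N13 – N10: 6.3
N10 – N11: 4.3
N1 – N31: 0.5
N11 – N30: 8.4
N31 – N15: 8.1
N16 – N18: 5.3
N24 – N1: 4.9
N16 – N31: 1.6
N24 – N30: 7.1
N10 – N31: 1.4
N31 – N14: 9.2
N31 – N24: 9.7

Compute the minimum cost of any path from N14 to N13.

9.3

Settle nodes by increasing distance from N14:
N14: 0
N18: 0.8  (via N14)
N30: 1.6  (via N14)
N16: 6.1  (via N18)
N24: 6.3  (via N18)
N10: 7.6  (via N18)
N31: 7.7  (via N16)
N1: 8.2  (via N31)
N11: 8.3  (via N16)
N13: 9.3  (via N1)
Shortest route: N14–N18–N16–N31–N1–N13 = 9.3.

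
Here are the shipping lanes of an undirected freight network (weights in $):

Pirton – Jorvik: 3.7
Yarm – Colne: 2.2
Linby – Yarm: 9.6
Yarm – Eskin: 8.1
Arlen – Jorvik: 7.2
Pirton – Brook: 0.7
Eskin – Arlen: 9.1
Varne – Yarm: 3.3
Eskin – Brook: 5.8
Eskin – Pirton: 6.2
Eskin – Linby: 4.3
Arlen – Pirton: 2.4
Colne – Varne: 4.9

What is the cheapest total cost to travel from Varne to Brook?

$17.2

Enumerating some paths:
Varne → Yarm → Eskin → Brook: 3.3+8.1+5.8 = 17.2
Varne → Yarm → Eskin → Pirton → Brook: 3.3+8.1+6.2+0.7 = 18.3
Varne → Colne → Yarm → Eskin → Brook: 4.9+2.2+8.1+5.8 = 21
Varne → Colne → Yarm → Eskin → Pirton → Brook: 4.9+2.2+8.1+6.2+0.7 = 22.1
Cheapest is Varne → Yarm → Eskin → Brook at $17.2.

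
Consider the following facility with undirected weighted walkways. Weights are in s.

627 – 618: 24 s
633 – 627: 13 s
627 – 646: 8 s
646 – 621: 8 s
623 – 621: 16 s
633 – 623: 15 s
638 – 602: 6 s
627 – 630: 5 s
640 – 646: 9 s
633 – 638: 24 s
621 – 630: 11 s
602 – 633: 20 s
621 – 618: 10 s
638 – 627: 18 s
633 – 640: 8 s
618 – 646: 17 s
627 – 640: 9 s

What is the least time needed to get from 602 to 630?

Running Dijkstra from 602:
602: 0
638: 6  (via 602)
633: 20  (via 602)
627: 24  (via 638)
640: 28  (via 633)
630: 29  (via 627)
Shortest route: 602 → 638 → 627 → 630 = 29 s.

29 s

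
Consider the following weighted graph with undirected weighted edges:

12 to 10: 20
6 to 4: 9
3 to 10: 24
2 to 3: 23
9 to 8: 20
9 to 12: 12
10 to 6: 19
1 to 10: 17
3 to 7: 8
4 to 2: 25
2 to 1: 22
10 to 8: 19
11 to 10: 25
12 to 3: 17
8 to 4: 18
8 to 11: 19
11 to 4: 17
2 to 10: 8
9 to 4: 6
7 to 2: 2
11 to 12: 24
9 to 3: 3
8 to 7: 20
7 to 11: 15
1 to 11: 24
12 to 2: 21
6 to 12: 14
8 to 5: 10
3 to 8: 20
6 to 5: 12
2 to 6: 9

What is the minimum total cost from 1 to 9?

Settle nodes by increasing distance from 1:
1: 0
10: 17  (via 1)
2: 22  (via 1)
7: 24  (via 2)
11: 24  (via 1)
6: 31  (via 2)
3: 32  (via 7)
9: 35  (via 3)
Shortest route: 1–2–7–3–9 = 35.

35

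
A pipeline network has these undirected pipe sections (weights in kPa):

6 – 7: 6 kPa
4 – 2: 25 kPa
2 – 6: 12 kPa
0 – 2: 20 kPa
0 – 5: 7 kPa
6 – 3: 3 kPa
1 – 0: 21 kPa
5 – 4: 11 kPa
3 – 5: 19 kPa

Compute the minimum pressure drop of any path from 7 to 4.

39 kPa

Settle nodes by increasing distance from 7:
7: 0
6: 6  (via 7)
3: 9  (via 6)
2: 18  (via 6)
5: 28  (via 3)
0: 35  (via 5)
4: 39  (via 5)
Shortest route: 7 → 6 → 3 → 5 → 4 = 39 kPa.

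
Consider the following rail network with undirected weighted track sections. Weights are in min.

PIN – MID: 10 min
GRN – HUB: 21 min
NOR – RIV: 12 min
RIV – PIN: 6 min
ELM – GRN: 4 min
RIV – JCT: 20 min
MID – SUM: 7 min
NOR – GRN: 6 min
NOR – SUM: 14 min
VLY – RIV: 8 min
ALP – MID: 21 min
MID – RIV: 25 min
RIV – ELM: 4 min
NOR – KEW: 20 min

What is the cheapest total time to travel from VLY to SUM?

31 min

Candidate routes:
VLY–RIV–NOR–SUM: 8+12+14 = 34
VLY–RIV–PIN–MID–SUM: 8+6+10+7 = 31
The minimum is 31 min via VLY–RIV–PIN–MID–SUM.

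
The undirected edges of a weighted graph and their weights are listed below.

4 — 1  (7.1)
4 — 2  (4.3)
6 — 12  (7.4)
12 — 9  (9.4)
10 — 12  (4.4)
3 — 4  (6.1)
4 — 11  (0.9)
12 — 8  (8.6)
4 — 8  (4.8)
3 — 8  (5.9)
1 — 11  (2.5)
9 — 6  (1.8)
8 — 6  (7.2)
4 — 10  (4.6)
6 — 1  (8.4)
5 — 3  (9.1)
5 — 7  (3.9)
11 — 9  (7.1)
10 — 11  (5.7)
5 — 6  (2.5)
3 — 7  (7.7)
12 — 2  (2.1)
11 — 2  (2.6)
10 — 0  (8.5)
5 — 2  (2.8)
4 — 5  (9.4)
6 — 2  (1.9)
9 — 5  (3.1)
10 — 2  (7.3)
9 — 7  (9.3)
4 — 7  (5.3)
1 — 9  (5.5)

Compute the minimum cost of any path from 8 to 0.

Shortest distances from 8:
8: 0
4: 4.8  (via 8)
11: 5.7  (via 4)
3: 5.9  (via 8)
6: 7.2  (via 8)
1: 8.2  (via 11)
2: 8.3  (via 11)
12: 8.6  (via 8)
9: 9  (via 6)
10: 9.4  (via 4)
5: 9.7  (via 6)
7: 10.1  (via 4)
0: 17.9  (via 10)
Shortest route: 8 → 4 → 10 → 0 = 17.9.

17.9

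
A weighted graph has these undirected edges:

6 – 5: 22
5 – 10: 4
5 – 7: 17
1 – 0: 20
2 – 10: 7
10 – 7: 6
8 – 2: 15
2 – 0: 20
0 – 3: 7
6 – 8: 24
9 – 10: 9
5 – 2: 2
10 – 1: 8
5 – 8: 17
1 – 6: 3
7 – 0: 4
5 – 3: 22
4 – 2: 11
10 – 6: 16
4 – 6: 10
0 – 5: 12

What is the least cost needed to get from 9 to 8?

30

Running Dijkstra from 9:
9: 0
10: 9  (via 9)
5: 13  (via 10)
2: 15  (via 5)
7: 15  (via 10)
1: 17  (via 10)
0: 19  (via 7)
6: 20  (via 1)
3: 26  (via 0)
4: 26  (via 2)
8: 30  (via 5)
Shortest route: 9–10–5–8 = 30.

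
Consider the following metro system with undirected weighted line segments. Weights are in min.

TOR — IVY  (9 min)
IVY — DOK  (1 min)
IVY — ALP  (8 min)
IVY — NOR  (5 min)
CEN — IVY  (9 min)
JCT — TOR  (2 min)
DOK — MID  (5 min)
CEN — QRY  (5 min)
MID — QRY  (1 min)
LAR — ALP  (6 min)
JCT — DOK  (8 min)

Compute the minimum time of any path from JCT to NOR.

14 min

Candidate routes:
JCT → DOK → IVY → NOR: 8+1+5 = 14
JCT → TOR → IVY → NOR: 2+9+5 = 16
JCT → DOK → MID → QRY → CEN → IVY → NOR: 8+5+1+5+9+5 = 33
The minimum is 14 min via JCT → DOK → IVY → NOR.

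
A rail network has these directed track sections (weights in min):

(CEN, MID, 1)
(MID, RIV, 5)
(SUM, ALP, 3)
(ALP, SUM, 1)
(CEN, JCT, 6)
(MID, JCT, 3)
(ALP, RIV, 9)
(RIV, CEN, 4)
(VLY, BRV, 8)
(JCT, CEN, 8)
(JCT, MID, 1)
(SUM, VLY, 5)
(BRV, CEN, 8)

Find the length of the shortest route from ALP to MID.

Shortest distances from ALP:
ALP: 0
SUM: 1  (via ALP)
VLY: 6  (via SUM)
RIV: 9  (via ALP)
CEN: 13  (via RIV)
BRV: 14  (via VLY)
MID: 14  (via CEN)
Shortest route: ALP–RIV–CEN–MID = 14 min.

14 min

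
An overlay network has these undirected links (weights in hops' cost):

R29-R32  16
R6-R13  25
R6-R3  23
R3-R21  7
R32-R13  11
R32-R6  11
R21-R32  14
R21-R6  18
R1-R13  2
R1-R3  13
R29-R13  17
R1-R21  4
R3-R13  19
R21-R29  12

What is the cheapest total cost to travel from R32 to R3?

Enumerating some paths:
R32–R13–R1–R3: 11+2+13 = 26
R32–R21–R3: 14+7 = 21
R32–R13–R3: 11+19 = 30
R32–R13–R1–R21–R3: 11+2+4+7 = 24
The minimum is 21 hops' cost via R32–R21–R3.

21 hops' cost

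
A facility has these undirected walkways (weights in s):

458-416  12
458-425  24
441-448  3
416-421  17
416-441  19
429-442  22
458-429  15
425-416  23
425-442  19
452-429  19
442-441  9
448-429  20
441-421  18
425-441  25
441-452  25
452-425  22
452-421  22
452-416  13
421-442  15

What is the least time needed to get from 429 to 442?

Candidate routes:
429 → 458 → 416 → 441 → 442: 15+12+19+9 = 55
429 → 452 → 441 → 442: 19+25+9 = 53
429 → 448 → 441 → 442: 20+3+9 = 32
429 → 442: 22 = 22
Cheapest is 429 → 442 at 22 s.

22 s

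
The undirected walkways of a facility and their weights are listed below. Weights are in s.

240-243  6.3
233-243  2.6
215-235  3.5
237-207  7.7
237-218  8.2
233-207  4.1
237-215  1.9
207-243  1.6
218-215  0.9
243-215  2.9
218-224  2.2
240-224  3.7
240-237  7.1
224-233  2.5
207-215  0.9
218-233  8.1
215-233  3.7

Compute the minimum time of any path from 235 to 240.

Running Dijkstra from 235:
235: 0
215: 3.5  (via 235)
218: 4.4  (via 215)
207: 4.4  (via 215)
237: 5.4  (via 215)
243: 6  (via 207)
224: 6.6  (via 218)
233: 7.2  (via 215)
240: 10.3  (via 224)
Shortest route: 235–215–218–224–240 = 10.3 s.

10.3 s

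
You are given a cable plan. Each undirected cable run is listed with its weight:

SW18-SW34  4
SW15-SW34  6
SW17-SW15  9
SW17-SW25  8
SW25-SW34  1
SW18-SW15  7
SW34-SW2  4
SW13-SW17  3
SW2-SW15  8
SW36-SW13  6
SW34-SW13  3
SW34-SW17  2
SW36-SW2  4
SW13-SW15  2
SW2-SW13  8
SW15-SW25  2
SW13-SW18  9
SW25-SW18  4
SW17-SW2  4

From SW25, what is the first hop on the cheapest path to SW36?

SW34

Candidate routes:
SW25–SW34–SW13–SW36: 1+3+6 = 10
SW25–SW34–SW2–SW36: 1+4+4 = 9
SW25–SW15–SW13–SW36: 2+2+6 = 10
SW25–SW34–SW17–SW2–SW36: 1+2+4+4 = 11
Cheapest is SW25–SW34–SW2–SW36 at 9.
So from SW25 the first move is to SW34.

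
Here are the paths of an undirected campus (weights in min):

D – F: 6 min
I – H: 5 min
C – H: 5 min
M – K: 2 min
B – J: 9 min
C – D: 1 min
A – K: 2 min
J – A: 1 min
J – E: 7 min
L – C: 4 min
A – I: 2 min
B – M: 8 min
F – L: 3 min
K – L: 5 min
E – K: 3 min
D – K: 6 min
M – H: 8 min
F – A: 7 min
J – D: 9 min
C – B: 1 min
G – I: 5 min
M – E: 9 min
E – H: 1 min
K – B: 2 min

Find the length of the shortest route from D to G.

Settle nodes by increasing distance from D:
D: 0
C: 1  (via D)
B: 2  (via C)
K: 4  (via B)
L: 5  (via C)
A: 6  (via K)
F: 6  (via D)
H: 6  (via C)
M: 6  (via K)
E: 7  (via K)
J: 7  (via A)
I: 8  (via A)
G: 13  (via I)
Shortest route: D–C–B–K–A–I–G = 13 min.

13 min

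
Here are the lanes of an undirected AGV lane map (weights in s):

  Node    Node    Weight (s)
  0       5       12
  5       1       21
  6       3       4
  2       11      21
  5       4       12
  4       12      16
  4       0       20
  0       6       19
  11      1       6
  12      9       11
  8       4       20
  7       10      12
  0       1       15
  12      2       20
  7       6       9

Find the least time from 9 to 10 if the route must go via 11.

113 s

Best 9 to 11: 9–12–2–11 costing 52
Best 11 to 10: 11–1–0–6–7–10 costing 61
Total via 11: 52 + 61 = 113 s.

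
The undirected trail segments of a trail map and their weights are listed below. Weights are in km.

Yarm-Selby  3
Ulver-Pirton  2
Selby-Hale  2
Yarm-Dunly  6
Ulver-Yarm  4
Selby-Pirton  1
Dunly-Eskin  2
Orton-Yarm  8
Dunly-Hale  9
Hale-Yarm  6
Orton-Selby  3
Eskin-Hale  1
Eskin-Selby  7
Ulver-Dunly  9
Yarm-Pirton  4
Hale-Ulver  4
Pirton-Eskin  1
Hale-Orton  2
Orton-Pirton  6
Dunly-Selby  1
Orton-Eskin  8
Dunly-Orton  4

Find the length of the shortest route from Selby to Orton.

Compare a few routes:
Selby - Pirton - Eskin - Hale - Orton: 1+1+1+2 = 5
Selby - Orton: 3 = 3
Selby - Dunly - Orton: 1+4 = 5
Selby - Hale - Orton: 2+2 = 4
The minimum is 3 km via Selby - Orton.

3 km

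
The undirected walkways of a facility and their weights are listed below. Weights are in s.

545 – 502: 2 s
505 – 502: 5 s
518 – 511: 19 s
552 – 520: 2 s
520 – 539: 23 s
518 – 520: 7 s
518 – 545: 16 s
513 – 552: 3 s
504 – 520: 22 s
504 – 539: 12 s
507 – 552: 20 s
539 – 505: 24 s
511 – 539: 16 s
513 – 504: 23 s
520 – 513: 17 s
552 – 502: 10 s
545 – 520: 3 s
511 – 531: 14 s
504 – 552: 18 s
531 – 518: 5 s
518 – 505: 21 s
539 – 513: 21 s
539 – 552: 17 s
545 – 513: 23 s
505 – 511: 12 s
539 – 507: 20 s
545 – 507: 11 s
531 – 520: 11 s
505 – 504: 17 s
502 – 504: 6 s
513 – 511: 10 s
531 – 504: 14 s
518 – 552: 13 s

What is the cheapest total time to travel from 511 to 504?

23 s

Running Dijkstra from 511:
511: 0
513: 10  (via 511)
505: 12  (via 511)
552: 13  (via 513)
531: 14  (via 511)
520: 15  (via 552)
539: 16  (via 511)
502: 17  (via 505)
545: 18  (via 520)
518: 19  (via 511)
504: 23  (via 502)
Shortest route: 511 → 505 → 502 → 504 = 23 s.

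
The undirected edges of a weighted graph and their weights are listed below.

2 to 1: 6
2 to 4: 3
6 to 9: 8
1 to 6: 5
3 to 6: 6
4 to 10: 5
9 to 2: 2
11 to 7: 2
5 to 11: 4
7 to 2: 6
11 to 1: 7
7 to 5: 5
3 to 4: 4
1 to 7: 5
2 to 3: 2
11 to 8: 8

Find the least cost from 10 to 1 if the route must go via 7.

19

Best 10 to 7: 10 → 4 → 2 → 7 costing 14
Best 7 to 1: 7 → 1 costing 5
Total via 7: 14 + 5 = 19.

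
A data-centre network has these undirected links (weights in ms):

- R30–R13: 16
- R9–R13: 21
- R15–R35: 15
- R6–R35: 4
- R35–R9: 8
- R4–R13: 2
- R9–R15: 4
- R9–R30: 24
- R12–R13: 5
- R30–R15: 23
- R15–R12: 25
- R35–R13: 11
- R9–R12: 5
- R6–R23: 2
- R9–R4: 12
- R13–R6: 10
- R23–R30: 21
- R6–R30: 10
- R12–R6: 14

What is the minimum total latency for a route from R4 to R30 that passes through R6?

Shortest R4→R6: R4–R13–R6 = 12
Shortest R6→R30: R6–R30 = 10
Total via R6: 12 + 10 = 22 ms.

22 ms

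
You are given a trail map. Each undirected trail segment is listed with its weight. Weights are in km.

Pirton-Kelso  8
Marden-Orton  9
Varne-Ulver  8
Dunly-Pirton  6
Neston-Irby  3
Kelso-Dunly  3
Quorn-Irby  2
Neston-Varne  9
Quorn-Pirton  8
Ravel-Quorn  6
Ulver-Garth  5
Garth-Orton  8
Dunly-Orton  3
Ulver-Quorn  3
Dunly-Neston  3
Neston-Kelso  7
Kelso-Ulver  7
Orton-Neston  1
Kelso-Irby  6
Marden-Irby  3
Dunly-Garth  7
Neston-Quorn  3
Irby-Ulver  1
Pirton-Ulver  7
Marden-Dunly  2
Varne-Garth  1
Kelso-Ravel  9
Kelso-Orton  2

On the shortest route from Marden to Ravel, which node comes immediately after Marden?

Enumerating some paths:
Marden - Dunly - Neston - Quorn - Ravel: 2+3+3+6 = 14
Marden - Irby - Ulver - Quorn - Ravel: 3+1+3+6 = 13
Marden - Irby - Quorn - Ravel: 3+2+6 = 11
Cheapest is Marden - Irby - Quorn - Ravel at 11 km.
So from Marden the first move is to Irby.

Irby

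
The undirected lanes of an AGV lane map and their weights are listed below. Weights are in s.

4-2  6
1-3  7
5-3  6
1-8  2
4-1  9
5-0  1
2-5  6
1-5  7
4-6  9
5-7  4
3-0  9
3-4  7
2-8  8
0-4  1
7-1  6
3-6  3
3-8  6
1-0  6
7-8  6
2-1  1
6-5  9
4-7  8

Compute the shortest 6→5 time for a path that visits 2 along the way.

Shortest 6→2: 6 → 3 → 1 → 2 = 11
Shortest 2→5: 2 → 5 = 6
Total via 2: 11 + 6 = 17 s.

17 s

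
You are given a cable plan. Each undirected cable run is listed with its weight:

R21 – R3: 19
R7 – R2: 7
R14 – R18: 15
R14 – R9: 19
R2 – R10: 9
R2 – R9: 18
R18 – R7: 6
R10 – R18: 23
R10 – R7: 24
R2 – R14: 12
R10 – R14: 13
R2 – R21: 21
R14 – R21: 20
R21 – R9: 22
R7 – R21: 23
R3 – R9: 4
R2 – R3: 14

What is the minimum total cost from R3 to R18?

Enumerating some paths:
R3–R9–R14–R18: 4+19+15 = 38
R3–R9–R2–R7–R18: 4+18+7+6 = 35
R3–R2–R7–R18: 14+7+6 = 27
R3–R2–R14–R18: 14+12+15 = 41
Cheapest is R3–R2–R7–R18 at 27.

27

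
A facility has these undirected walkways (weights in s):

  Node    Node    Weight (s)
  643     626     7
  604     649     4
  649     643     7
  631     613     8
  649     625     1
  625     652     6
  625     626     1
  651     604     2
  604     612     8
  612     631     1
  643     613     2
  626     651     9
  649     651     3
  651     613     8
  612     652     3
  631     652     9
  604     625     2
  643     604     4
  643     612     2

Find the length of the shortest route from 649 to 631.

Compare a few routes:
649 - 625 - 604 - 612 - 631: 1+2+8+1 = 12
649 - 604 - 643 - 612 - 631: 4+4+2+1 = 11
649 - 643 - 612 - 631: 7+2+1 = 10
649 - 625 - 652 - 612 - 631: 1+6+3+1 = 11
Cheapest is 649 - 643 - 612 - 631 at 10 s.

10 s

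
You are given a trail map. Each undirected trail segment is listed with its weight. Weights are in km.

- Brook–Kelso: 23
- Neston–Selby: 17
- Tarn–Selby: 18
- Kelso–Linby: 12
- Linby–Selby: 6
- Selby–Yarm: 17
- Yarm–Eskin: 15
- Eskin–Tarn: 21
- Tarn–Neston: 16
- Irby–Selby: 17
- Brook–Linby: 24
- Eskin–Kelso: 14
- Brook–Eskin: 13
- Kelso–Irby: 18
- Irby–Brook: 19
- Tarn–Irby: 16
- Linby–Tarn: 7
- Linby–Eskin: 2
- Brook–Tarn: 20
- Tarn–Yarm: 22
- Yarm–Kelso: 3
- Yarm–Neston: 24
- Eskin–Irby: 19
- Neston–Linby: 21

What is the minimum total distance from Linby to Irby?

Shortest distances from Linby:
Linby: 0
Eskin: 2  (via Linby)
Selby: 6  (via Linby)
Tarn: 7  (via Linby)
Kelso: 12  (via Linby)
Brook: 15  (via Eskin)
Yarm: 15  (via Kelso)
Irby: 21  (via Eskin)
Shortest route: Linby–Eskin–Irby = 21 km.

21 km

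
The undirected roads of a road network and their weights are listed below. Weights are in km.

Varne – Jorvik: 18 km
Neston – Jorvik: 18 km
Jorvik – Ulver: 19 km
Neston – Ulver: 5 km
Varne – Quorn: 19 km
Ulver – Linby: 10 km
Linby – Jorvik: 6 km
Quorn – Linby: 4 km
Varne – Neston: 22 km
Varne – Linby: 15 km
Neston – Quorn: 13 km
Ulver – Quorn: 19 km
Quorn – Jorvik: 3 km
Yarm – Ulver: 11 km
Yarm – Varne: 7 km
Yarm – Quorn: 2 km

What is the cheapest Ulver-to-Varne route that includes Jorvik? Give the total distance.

Best Ulver to Jorvik: Ulver–Linby–Jorvik costing 16
Shortest Jorvik→Varne: Jorvik–Quorn–Yarm–Varne = 12
Total via Jorvik: 16 + 12 = 28 km.

28 km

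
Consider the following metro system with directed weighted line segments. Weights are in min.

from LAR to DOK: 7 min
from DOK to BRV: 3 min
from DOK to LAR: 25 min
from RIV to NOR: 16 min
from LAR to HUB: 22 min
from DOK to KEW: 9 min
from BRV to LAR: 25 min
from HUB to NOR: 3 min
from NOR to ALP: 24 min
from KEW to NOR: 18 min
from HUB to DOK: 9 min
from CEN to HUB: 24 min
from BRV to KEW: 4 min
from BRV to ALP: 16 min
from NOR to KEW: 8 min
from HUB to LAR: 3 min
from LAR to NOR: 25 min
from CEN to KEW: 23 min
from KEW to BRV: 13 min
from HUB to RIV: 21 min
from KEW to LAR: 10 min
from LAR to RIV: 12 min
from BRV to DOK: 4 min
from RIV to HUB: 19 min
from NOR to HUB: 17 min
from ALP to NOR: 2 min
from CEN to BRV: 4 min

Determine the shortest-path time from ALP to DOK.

27 min

Enumerating some paths:
ALP–NOR–HUB–DOK: 2+17+9 = 28
ALP–NOR–KEW–LAR–DOK: 2+8+10+7 = 27
ALP–NOR–HUB–LAR–DOK: 2+17+3+7 = 29
The minimum is 27 min via ALP–NOR–KEW–LAR–DOK.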